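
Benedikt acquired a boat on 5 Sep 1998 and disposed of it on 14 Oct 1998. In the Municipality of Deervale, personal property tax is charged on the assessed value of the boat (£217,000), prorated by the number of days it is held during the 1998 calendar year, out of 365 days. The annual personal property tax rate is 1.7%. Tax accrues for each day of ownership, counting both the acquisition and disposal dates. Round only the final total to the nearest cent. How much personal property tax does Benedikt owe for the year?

Days held (5 Sep – 14 Oct 1998): 40 out of 365
Tax = £217,000 × 1.7% × 40/365 = £404.2740

£404.27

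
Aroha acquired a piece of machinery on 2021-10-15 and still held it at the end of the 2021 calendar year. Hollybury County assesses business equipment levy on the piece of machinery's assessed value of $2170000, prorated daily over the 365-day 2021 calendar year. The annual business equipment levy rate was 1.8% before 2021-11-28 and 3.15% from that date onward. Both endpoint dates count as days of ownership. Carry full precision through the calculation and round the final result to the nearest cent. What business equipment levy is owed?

2021-10-15 to 2021-11-27: 44 days at 1.8% → $2170000 × 1.8% × 44/365 = $4708.6027
2021-11-28 to 2021-12-31: 34 days at 3.15% → $2170000 × 3.15% × 34/365 = $6367.3151
Total = $11075.9178

$11075.92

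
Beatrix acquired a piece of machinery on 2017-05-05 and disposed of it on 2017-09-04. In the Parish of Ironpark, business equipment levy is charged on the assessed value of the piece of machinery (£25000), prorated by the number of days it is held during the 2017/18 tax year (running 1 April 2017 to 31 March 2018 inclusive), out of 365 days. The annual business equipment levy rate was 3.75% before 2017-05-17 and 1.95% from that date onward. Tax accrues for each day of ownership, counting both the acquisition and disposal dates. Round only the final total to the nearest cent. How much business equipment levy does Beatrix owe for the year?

£179.08

2017-05-05 to 2017-05-16: 12 days at 3.75% → £25000 × 3.75% × 12/365 = £30.8219
2017-05-17 to 2017-09-04: 111 days at 1.95% → £25000 × 1.95% × 111/365 = £148.2534
Total = £179.0753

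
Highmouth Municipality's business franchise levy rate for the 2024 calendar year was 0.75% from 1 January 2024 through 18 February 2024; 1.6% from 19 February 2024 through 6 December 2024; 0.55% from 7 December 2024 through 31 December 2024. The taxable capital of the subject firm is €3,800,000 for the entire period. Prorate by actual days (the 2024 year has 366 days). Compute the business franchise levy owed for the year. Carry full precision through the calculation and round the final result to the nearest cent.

1 January – 18 February 2024: 49 days at 0.75% → €3,800,000 × 0.75% × 49/366 = €3,815.5738
19 February – 6 December 2024: 292 days at 1.6% → €3,800,000 × 1.6% × 292/366 = €48,507.1038
7 December – 31 December 2024: 25 days at 0.55% → €3,800,000 × 0.55% × 25/366 = €1,427.5956
Total = €53,750.2732

€53,750.27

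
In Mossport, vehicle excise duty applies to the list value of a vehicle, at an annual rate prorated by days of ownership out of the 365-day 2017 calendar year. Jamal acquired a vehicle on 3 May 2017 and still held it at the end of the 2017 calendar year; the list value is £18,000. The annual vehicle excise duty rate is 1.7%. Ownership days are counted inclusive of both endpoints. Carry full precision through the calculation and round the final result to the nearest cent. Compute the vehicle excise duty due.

£203.72

Days held (3 May – 31 December 2017): 243 out of 365
Tax = £18,000 × 1.7% × 243/365 = £203.7205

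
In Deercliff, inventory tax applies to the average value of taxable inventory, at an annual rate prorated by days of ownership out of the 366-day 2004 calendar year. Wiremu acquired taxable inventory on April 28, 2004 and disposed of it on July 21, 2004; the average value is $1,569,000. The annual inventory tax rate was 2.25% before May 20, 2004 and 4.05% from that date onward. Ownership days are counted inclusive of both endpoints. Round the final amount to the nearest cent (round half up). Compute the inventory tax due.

$13,060.00

April 28 – May 19, 2004: 22 days at 2.25% → $1,569,000 × 2.25% × 22/366 = $2,122.0082
May 20 – July 21, 2004: 63 days at 4.05% → $1,569,000 × 4.05% × 63/366 = $10,937.9877
Total = $13,059.9959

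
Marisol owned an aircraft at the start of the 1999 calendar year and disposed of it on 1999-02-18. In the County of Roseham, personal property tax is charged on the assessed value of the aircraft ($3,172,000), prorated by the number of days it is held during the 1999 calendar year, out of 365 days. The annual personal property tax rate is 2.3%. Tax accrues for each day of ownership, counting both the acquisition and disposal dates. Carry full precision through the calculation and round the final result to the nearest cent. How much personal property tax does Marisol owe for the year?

Days held (1999-01-01 to 1999-02-18): 49 out of 365
Tax = $3,172,000 × 2.3% × 49/365 = $9,794.0932

$9,794.09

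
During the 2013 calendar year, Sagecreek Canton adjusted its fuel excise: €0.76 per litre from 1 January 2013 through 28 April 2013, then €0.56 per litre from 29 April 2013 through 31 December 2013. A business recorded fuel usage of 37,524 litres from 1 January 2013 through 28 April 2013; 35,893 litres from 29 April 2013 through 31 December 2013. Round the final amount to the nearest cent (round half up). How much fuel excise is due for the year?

€48618.32

1 January – 28 April 2013: 37,524 litres at €0.76/litre → €28518.24
29 April – 31 December 2013: 35,893 litres at €0.56/litre → €20100.08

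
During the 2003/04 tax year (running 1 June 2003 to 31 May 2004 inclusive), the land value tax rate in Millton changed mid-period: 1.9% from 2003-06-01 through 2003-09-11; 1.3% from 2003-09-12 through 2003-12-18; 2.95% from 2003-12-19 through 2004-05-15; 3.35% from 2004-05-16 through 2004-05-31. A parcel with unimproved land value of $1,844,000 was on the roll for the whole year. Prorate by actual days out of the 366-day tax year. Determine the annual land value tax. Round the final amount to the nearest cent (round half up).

$41,124.73

2003-06-01 to 2003-09-11: 103 days at 1.9% → $1,844,000 × 1.9% × 103/366 = $9,859.8579
2003-09-12 to 2003-12-18: 98 days at 1.3% → $1,844,000 × 1.3% × 98/366 = $6,418.7322
2003-12-19 to 2004-05-15: 149 days at 2.95% → $1,844,000 × 2.95% × 149/366 = $22,145.6339
2004-05-16 to 2004-05-31: 16 days at 3.35% → $1,844,000 × 3.35% × 16/366 = $2,700.5027
Total = $41,124.7268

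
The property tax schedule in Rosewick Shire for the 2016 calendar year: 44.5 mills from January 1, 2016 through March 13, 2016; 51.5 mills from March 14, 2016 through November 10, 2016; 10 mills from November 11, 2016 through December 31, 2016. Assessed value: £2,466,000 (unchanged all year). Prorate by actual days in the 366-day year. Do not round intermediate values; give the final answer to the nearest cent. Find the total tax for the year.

January 1 – March 13, 2016: 73 days at 44.5 mills → £2,466,000 × 4.45% × 73/366 = £21,887.4344
March 14 – November 10, 2016: 242 days at 51.5 mills → £2,466,000 × 5.15% × 242/366 = £83,972.0164
November 11 – December 31, 2016: 51 days at 10 mills → £2,466,000 × 1% × 51/366 = £3,436.2295
Total = £109,295.6803

£109,295.68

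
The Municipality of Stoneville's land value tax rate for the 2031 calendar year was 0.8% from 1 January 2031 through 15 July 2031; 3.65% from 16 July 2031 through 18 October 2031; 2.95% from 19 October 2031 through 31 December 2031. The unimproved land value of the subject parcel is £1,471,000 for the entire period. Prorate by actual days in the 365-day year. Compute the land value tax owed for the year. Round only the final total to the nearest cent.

£29,091.54

1 January – 15 July 2031: 196 days at 0.8% → £1,471,000 × 0.8% × 196/365 = £6,319.2548
16 July – 18 October 2031: 95 days at 3.65% → £1,471,000 × 3.65% × 95/365 = £13,974.5000
19 October – 31 December 2031: 74 days at 2.95% → £1,471,000 × 2.95% × 74/365 = £8,797.7890
Total = £29,091.5438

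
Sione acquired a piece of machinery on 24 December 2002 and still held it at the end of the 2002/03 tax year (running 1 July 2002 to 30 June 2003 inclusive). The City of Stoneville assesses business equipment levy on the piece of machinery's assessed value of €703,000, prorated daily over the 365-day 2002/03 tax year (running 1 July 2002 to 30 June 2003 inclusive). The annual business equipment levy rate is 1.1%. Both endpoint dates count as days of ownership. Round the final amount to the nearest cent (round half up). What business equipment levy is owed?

€4,004.21

Days held (24 December 2002 – 30 June 2003): 189 out of 365
Tax = €703,000 × 1.1% × 189/365 = €4,004.2110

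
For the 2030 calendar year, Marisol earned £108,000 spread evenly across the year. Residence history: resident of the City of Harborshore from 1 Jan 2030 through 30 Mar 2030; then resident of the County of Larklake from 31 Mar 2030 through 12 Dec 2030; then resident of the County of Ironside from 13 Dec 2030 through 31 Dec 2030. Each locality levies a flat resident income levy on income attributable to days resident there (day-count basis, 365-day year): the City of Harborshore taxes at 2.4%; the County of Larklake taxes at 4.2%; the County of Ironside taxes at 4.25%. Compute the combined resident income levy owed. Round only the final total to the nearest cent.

£4,064.79

The City of Harborshore, 1 Jan – 30 Mar 2030: 89 days → £108,000 × 2.4% × 89/365 = £632.0219
The County of Larklake, 31 Mar – 12 Dec 2030: 257 days → £108,000 × 4.2% × 257/365 = £3,193.8411
The County of Ironside, 13 Dec – 31 Dec 2030: 19 days → £108,000 × 4.25% × 19/365 = £238.9315
Total = £4,064.7945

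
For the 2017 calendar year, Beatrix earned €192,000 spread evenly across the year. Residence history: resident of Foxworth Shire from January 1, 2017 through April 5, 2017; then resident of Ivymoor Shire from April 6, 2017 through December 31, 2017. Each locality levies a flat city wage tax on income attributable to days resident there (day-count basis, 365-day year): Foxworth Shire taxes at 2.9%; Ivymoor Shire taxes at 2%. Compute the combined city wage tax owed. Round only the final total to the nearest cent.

Foxworth Shire, January 1 – April 5, 2017: 95 days → €192,000 × 2.9% × 95/365 = €1,449.2055
Ivymoor Shire, April 6 – December 31, 2017: 270 days → €192,000 × 2% × 270/365 = €2,840.5479
Total = €4,289.7534

€4,289.75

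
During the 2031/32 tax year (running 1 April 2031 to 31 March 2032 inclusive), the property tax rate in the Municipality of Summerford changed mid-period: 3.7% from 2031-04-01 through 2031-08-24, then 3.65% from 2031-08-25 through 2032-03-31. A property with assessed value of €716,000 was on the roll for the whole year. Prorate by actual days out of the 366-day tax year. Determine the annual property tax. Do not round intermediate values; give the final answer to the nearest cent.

€26,276.81

2031-04-01 to 2031-08-24: 146 days at 3.7% → €716,000 × 3.7% × 146/366 = €10,567.8470
2031-08-25 to 2032-03-31: 220 days at 3.65% → €716,000 × 3.65% × 220/366 = €15,708.9617
Total = €26,276.8087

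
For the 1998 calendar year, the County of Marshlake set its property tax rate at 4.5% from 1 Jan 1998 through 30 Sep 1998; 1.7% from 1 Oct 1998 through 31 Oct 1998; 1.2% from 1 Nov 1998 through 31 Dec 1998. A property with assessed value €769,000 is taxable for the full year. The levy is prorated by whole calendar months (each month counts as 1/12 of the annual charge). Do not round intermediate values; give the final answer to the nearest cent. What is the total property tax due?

€28,581.17

1 Jan – 30 Sep 1998: 9 months at 4.5% → €769,000 × 4.5% × 9/12 = €25,953.7500
1 Oct – 31 Oct 1998: 1 month at 1.7% → €769,000 × 1.7% × 1/12 = €1,089.4167
1 Nov – 31 Dec 1998: 2 months at 1.2% → €769,000 × 1.2% × 2/12 = €1,538.0000
Total = €28,581.1667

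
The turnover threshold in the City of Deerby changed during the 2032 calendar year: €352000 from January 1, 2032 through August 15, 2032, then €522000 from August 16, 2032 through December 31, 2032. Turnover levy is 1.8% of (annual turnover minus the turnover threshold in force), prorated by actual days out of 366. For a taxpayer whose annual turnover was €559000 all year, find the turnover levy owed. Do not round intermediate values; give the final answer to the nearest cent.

January 1 – August 15, 2032: 228 days, exemption €352000 → (€559000 − €352000) × 1.8% × 228/366 = €2321.1148
August 16 – December 31, 2032: 138 days, exemption €522000 → (€559000 − €522000) × 1.8% × 138/366 = €251.1148
Total = €2572.2295

€2572.23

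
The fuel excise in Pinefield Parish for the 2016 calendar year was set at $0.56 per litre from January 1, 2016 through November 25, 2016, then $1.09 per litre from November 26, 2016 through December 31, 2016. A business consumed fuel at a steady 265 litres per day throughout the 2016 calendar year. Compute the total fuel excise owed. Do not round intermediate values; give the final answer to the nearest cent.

January 1 – November 25, 2016: 330 days × 265 litres/day = 87,450 litres at $0.56/litre → $48,972.00
November 26 – December 31, 2016: 36 days × 265 litres/day = 9,540 litres at $1.09/litre → $10,398.60

$59,370.60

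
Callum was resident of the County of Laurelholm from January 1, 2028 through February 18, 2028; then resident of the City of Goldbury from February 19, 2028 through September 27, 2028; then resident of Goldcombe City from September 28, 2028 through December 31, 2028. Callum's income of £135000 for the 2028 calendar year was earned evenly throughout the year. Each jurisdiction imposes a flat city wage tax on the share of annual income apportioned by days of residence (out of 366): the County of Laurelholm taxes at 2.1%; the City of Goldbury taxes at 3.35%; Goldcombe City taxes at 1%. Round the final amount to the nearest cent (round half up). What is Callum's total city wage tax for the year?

The County of Laurelholm, January 1 – February 18, 2028: 49 days → £135000 × 2.1% × 49/366 = £379.5492
The City of Goldbury, February 19 – September 27, 2028: 222 days → £135000 × 3.35% × 222/366 = £2743.1557
Goldcombe City, September 28 – December 31, 2028: 95 days → £135000 × 1% × 95/366 = £350.4098
Total = £3473.1148

£3473.11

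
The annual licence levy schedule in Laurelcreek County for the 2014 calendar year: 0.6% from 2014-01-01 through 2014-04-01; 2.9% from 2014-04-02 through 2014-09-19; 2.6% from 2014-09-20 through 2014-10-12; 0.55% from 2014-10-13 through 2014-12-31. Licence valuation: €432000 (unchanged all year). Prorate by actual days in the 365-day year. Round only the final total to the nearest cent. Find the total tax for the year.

2014-01-01 to 2014-04-01: 91 days at 0.6% → €432000 × 0.6% × 91/365 = €646.2247
2014-04-02 to 2014-09-19: 171 days at 2.9% → €432000 × 2.9% × 171/365 = €5869.2822
2014-09-20 to 2014-10-12: 23 days at 2.6% → €432000 × 2.6% × 23/365 = €707.7699
2014-10-13 to 2014-12-31: 80 days at 0.55% → €432000 × 0.55% × 80/365 = €520.7671
Total = €7744.0438

€7744.04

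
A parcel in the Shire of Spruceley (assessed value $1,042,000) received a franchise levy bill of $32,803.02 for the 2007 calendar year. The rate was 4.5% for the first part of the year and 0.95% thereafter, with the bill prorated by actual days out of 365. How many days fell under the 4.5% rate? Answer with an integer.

226 days

Let d = days at the first rate; then 365 − d days at the second rate.
$1,042,000 × [4.5%·d + 0.95%·(365−d)] / 365 = $32,803.02
Solving gives d = 226, so the new rate took effect on August 15, 2007.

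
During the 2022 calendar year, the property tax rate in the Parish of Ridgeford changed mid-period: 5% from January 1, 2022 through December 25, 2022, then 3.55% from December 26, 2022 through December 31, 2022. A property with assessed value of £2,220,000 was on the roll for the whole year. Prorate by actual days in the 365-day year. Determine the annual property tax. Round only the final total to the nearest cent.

£110,470.85

January 1 – December 25, 2022: 359 days at 5% → £2,220,000 × 5% × 359/365 = £109,175.3425
December 26 – December 31, 2022: 6 days at 3.55% → £2,220,000 × 3.55% × 6/365 = £1,295.5068
Total = £110,470.8493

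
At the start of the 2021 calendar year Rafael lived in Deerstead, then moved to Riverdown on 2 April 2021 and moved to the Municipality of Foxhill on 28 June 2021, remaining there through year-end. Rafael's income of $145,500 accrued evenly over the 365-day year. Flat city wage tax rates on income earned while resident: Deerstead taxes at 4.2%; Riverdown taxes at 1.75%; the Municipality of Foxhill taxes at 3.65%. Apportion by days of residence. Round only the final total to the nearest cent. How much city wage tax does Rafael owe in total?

$4,851.33

Deerstead, 1 January – 1 April 2021: 91 days → $145,500 × 4.2% × 91/365 = $1,523.5644
Riverdown, 2 April – 27 June 2021: 87 days → $145,500 × 1.75% × 87/365 = $606.9144
The Municipality of Foxhill, 28 June – 31 December 2021: 187 days → $145,500 × 3.65% × 187/365 = $2,720.8500
Total = $4,851.3288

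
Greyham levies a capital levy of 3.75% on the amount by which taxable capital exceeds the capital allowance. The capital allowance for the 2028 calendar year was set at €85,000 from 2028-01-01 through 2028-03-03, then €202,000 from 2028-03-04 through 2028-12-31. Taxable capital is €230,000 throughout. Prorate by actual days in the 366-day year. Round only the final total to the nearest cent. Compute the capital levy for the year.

2028-01-01 to 2028-03-03: 63 days, exemption €85,000 → (€230,000 − €85,000) × 3.75% × 63/366 = €935.9631
2028-03-04 to 2028-12-31: 303 days, exemption €202,000 → (€230,000 − €202,000) × 3.75% × 303/366 = €869.2623
Total = €1,805.2254

€1,805.23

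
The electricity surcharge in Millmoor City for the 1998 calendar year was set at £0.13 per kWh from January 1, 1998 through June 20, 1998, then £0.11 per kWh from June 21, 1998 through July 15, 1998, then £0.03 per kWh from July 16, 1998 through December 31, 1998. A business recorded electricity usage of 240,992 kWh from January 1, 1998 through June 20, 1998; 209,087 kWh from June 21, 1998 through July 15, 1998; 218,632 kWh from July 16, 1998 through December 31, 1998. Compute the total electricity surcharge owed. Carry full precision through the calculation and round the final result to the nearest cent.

£60,887.49

January 1 – June 20, 1998: 240,992 kWh at £0.13/kWh → £31,328.96
June 21 – July 15, 1998: 209,087 kWh at £0.11/kWh → £22,999.57
July 16 – December 31, 1998: 218,632 kWh at £0.03/kWh → £6,558.96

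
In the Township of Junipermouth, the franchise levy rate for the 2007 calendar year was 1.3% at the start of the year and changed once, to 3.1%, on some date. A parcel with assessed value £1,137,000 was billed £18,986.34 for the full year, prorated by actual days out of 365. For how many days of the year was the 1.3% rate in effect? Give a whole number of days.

Let d = days at the first rate; then 365 − d days at the second rate.
£1,137,000 × [1.3%·d + 3.1%·(365−d)] / 365 = £18,986.34
Solving gives d = 290, so the new rate took effect on October 18, 2007.

290 days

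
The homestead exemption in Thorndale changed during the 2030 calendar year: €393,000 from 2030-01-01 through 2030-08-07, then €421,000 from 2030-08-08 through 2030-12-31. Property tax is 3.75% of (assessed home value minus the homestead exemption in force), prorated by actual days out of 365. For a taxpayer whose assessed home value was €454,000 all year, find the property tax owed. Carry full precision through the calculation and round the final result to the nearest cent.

€1,867.50

2030-01-01 to 2030-08-07: 219 days, exemption €393,000 → (€454,000 − €393,000) × 3.75% × 219/365 = €1,372.5000
2030-08-08 to 2030-12-31: 146 days, exemption €421,000 → (€454,000 − €421,000) × 3.75% × 146/365 = €495.0000
Total = €1,867.5000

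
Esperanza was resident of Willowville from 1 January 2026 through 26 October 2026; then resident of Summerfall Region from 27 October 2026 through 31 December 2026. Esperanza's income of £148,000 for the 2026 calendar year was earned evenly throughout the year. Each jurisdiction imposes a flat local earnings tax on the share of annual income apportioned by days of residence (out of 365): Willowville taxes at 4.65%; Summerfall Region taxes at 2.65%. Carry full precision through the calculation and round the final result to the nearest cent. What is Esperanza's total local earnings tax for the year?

£6,346.77

Willowville, 1 January – 26 October 2026: 299 days → £148,000 × 4.65% × 299/365 = £5,637.5836
Summerfall Region, 27 October – 31 December 2026: 66 days → £148,000 × 2.65% × 66/365 = £709.1836
Total = £6,346.7671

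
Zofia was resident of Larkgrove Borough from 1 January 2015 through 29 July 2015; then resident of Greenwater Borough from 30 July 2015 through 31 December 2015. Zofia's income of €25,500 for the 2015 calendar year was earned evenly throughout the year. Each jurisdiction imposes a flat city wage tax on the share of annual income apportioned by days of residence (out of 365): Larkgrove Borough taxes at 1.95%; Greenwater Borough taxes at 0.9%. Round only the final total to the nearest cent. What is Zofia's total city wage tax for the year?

Larkgrove Borough, 1 January – 29 July 2015: 210 days → €25,500 × 1.95% × 210/365 = €286.0890
Greenwater Borough, 30 July – 31 December 2015: 155 days → €25,500 × 0.9% × 155/365 = €97.4589
Total = €383.5479

€383.55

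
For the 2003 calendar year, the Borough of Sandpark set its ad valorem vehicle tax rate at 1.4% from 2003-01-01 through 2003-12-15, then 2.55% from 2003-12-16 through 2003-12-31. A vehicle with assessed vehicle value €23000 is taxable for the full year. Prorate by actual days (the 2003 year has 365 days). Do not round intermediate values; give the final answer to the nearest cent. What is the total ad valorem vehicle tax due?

€333.59

2003-01-01 to 2003-12-15: 349 days at 1.4% → €23000 × 1.4% × 349/365 = €307.8849
2003-12-16 to 2003-12-31: 16 days at 2.55% → €23000 × 2.55% × 16/365 = €25.7096
Total = €333.5945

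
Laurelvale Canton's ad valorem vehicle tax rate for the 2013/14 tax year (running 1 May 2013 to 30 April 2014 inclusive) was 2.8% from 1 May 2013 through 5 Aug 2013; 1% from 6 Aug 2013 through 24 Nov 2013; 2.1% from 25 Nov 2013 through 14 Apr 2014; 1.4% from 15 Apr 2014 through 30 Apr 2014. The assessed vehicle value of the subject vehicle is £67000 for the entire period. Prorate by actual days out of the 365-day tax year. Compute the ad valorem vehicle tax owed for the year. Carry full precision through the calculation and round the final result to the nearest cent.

£1286.95

1 May – 5 Aug 2013: 97 days at 2.8% → £67000 × 2.8% × 97/365 = £498.5534
6 Aug – 24 Nov 2013: 111 days at 1% → £67000 × 1% × 111/365 = £203.7534
25 Nov 2013 – 14 Apr 2014: 141 days at 2.1% → £67000 × 2.1% × 141/365 = £543.5260
15 Apr – 30 Apr 2014: 16 days at 1.4% → £67000 × 1.4% × 16/365 = £41.1178
Total = £1286.9507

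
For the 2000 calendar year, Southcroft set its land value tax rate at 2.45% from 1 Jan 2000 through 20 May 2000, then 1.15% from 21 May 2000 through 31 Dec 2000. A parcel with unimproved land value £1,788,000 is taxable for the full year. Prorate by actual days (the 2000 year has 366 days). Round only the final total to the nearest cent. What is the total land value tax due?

£29,516.66

1 Jan – 20 May 2000: 141 days at 2.45% → £1,788,000 × 2.45% × 141/366 = £16,876.0820
21 May – 31 Dec 2000: 225 days at 1.15% → £1,788,000 × 1.15% × 225/366 = £12,640.5738
Total = £29,516.6557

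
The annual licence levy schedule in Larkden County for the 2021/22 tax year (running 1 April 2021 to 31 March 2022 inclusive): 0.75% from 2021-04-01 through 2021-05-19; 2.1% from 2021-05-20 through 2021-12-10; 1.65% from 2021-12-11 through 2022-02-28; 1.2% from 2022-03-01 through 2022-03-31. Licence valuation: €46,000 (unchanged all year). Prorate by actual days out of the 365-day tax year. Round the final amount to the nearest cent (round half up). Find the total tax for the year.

2021-04-01 to 2021-05-19: 49 days at 0.75% → €46,000 × 0.75% × 49/365 = €46.3151
2021-05-20 to 2021-12-10: 205 days at 2.1% → €46,000 × 2.1% × 205/365 = €542.5479
2021-12-11 to 2022-02-28: 80 days at 1.65% → €46,000 × 1.65% × 80/365 = €166.3562
2022-03-01 to 2022-03-31: 31 days at 1.2% → €46,000 × 1.2% × 31/365 = €46.8822
Total = €802.1014

€802.10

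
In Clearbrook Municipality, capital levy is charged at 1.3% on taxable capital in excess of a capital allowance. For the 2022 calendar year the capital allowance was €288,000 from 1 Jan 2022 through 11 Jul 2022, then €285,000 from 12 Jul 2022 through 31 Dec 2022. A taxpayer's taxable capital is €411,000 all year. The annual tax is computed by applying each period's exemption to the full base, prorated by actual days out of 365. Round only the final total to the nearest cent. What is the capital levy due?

€1,617.48

1 Jan – 11 Jul 2022: 192 days, exemption €288,000 → (€411,000 − €288,000) × 1.3% × 192/365 = €841.1178
12 Jul – 31 Dec 2022: 173 days, exemption €285,000 → (€411,000 − €285,000) × 1.3% × 173/365 = €776.3671
Total = €1,617.4849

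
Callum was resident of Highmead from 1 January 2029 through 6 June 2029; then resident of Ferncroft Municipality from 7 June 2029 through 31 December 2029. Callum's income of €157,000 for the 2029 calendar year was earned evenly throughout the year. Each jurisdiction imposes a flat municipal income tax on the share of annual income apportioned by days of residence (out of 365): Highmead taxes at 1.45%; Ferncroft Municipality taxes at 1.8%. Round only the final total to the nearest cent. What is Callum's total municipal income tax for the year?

Highmead, 1 January – 6 June 2029: 157 days → €157,000 × 1.45% × 157/365 = €979.2068
Ferncroft Municipality, 7 June – 31 December 2029: 208 days → €157,000 × 1.8% × 208/365 = €1,610.4329
Total = €2,589.6397

€2,589.64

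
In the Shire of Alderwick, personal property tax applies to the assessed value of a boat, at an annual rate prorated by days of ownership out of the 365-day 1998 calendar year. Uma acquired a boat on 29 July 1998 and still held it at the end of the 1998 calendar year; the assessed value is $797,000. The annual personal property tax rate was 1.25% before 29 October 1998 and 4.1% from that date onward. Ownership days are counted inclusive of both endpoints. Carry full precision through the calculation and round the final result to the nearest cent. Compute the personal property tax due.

29 July – 28 October 1998: 92 days at 1.25% → $797,000 × 1.25% × 92/365 = $2,511.0959
29 October – 31 December 1998: 64 days at 4.1% → $797,000 × 4.1% × 64/365 = $5,729.6658
Total = $8,240.7616

$8,240.76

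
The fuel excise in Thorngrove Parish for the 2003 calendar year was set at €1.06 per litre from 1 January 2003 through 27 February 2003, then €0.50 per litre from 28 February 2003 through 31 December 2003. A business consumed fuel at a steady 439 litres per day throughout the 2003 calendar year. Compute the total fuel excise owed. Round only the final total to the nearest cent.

€94,376.22

1 January – 27 February 2003: 58 days × 439 litres/day = 25,462 litres at €1.06/litre → €26,989.72
28 February – 31 December 2003: 307 days × 439 litres/day = 134,773 litres at €0.50/litre → €67,386.50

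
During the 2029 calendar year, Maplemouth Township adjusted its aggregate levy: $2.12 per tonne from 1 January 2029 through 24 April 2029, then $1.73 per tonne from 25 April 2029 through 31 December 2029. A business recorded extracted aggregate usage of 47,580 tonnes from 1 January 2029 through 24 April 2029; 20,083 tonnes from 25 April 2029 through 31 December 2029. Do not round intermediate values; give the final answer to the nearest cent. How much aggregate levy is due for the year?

1 January – 24 April 2029: 47,580 tonnes at $2.12/tonne → $100869.60
25 April – 31 December 2029: 20,083 tonnes at $1.73/tonne → $34743.59

$135613.19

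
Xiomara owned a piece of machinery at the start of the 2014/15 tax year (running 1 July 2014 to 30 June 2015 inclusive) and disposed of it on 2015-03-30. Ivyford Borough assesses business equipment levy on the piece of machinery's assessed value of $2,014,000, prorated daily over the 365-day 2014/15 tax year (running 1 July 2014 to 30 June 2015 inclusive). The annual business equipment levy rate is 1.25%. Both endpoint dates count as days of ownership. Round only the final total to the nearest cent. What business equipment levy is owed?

Days held (2014-07-01 to 2015-03-30): 273 out of 365
Tax = $2,014,000 × 1.25% × 273/365 = $18,829.5205

$18,829.52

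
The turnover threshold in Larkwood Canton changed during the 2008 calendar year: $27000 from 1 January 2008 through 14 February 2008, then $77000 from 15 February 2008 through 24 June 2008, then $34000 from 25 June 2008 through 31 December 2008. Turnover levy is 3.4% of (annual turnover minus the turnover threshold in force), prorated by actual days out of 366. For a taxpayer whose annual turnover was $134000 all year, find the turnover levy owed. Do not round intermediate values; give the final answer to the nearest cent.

$2905.98

1 January – 14 February 2008: 45 days, exemption $27000 → ($134000 − $27000) × 3.4% × 45/366 = $447.2951
15 February – 24 June 2008: 131 days, exemption $77000 → ($134000 − $77000) × 3.4% × 131/366 = $693.6557
25 June – 31 December 2008: 190 days, exemption $34000 → ($134000 − $34000) × 3.4% × 190/366 = $1765.0273
Total = $2905.9781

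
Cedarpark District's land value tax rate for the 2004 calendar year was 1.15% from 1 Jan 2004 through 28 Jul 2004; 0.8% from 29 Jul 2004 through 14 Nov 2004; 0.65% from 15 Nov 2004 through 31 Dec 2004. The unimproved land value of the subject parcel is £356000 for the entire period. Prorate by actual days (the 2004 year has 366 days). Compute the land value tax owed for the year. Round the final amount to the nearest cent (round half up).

£3494.34

1 Jan – 28 Jul 2004: 210 days at 1.15% → £356000 × 1.15% × 210/366 = £2349.0164
29 Jul – 14 Nov 2004: 109 days at 0.8% → £356000 × 0.8% × 109/366 = £848.1749
15 Nov – 31 Dec 2004: 47 days at 0.65% → £356000 × 0.65% × 47/366 = £297.1530
Total = £3494.3443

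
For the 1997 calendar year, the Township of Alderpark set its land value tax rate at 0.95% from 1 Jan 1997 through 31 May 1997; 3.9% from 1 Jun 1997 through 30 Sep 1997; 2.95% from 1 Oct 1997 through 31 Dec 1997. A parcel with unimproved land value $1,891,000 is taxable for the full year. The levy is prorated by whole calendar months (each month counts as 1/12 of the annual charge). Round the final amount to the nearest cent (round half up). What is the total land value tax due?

1 Jan – 31 May 1997: 5 months at 0.95% → $1,891,000 × 0.95% × 5/12 = $7,485.2083
1 Jun – 30 Sep 1997: 4 months at 3.9% → $1,891,000 × 3.9% × 4/12 = $24,583.0000
1 Oct – 31 Dec 1997: 3 months at 2.95% → $1,891,000 × 2.95% × 3/12 = $13,946.1250
Total = $46,014.3333

$46,014.33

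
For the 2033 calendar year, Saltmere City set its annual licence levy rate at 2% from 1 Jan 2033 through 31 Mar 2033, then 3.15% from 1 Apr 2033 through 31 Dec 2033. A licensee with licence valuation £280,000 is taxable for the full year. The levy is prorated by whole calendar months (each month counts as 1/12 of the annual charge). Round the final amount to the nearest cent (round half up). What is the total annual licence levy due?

£8,015.00

1 Jan – 31 Mar 2033: 3 months at 2% → £280,000 × 2% × 3/12 = £1,400.0000
1 Apr – 31 Dec 2033: 9 months at 3.15% → £280,000 × 3.15% × 9/12 = £6,615.0000
Total = £8,015.0000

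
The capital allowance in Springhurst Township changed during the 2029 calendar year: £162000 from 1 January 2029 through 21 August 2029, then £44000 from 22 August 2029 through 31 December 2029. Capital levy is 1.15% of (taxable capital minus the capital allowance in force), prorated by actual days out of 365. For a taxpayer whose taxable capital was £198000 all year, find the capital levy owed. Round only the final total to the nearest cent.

£904.75

1 January – 21 August 2029: 233 days, exemption £162000 → (£198000 − £162000) × 1.15% × 233/365 = £264.2795
22 August – 31 December 2029: 132 days, exemption £44000 → (£198000 − £44000) × 1.15% × 132/365 = £640.4712
Total = £904.7507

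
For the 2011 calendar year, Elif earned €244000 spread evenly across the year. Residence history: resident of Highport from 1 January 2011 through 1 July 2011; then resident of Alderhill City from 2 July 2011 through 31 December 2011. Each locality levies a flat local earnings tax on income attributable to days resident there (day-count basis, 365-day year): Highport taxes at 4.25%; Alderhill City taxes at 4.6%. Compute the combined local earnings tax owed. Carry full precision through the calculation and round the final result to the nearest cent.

€10798.17

Highport, 1 January – 1 July 2011: 182 days → €244000 × 4.25% × 182/365 = €5170.7945
Alderhill City, 2 July – 31 December 2011: 183 days → €244000 × 4.6% × 183/365 = €5627.3753
Total = €10798.1699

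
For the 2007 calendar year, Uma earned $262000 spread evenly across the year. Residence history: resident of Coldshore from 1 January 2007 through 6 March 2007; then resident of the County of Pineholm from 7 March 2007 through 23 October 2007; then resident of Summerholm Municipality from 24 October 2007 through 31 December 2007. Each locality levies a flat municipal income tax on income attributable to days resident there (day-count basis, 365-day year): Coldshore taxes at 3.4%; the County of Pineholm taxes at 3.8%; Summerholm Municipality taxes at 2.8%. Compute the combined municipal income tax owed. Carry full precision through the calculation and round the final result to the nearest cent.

Coldshore, 1 January – 6 March 2007: 65 days → $262000 × 3.4% × 65/365 = $1586.3562
The County of Pineholm, 7 March – 23 October 2007: 231 days → $262000 × 3.8% × 231/365 = $6300.9205
Summerholm Municipality, 24 October – 31 December 2007: 69 days → $262000 × 2.8% × 69/365 = $1386.8055
Total = $9274.0822

$9274.08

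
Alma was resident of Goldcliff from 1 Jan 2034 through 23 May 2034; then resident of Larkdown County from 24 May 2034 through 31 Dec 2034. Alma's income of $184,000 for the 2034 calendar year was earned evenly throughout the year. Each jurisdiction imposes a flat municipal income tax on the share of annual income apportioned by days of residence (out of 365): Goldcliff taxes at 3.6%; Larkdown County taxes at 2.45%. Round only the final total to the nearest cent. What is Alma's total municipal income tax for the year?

$5,337.01

Goldcliff, 1 Jan – 23 May 2034: 143 days → $184,000 × 3.6% × 143/365 = $2,595.1562
Larkdown County, 24 May – 31 Dec 2034: 222 days → $184,000 × 2.45% × 222/365 = $2,741.8521
Total = $5,337.0082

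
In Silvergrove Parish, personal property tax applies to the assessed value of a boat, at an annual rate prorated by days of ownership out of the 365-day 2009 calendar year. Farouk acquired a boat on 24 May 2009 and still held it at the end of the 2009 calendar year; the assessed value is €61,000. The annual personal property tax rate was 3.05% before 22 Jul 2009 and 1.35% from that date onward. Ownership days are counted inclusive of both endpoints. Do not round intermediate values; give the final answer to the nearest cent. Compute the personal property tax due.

€668.49

24 May – 21 Jul 2009: 59 days at 3.05% → €61,000 × 3.05% × 59/365 = €300.7384
22 Jul – 31 Dec 2009: 163 days at 1.35% → €61,000 × 1.35% × 163/365 = €367.7548
Total = €668.4932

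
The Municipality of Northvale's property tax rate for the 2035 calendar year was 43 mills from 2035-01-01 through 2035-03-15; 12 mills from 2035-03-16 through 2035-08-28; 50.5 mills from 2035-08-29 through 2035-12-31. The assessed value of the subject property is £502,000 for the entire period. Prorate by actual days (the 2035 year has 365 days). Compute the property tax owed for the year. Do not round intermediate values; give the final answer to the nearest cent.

£15,797.87

2035-01-01 to 2035-03-15: 74 days at 43 mills → £502,000 × 4.3% × 74/365 = £4,376.3397
2035-03-16 to 2035-08-28: 166 days at 12 mills → £502,000 × 1.2% × 166/365 = £2,739.6822
2035-08-29 to 2035-12-31: 125 days at 50.5 mills → £502,000 × 5.05% × 125/365 = £8,681.8493
Total = £15,797.8712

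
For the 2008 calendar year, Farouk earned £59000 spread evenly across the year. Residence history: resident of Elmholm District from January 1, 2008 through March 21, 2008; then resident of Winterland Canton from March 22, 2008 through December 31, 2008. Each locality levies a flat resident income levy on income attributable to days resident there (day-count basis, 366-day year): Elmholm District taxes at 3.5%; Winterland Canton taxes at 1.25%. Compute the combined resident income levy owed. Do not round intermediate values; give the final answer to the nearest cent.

£1031.29

Elmholm District, January 1 – March 21, 2008: 81 days → £59000 × 3.5% × 81/366 = £457.0082
Winterland Canton, March 22 – December 31, 2008: 285 days → £59000 × 1.25% × 285/366 = £574.2828
Total = £1031.2910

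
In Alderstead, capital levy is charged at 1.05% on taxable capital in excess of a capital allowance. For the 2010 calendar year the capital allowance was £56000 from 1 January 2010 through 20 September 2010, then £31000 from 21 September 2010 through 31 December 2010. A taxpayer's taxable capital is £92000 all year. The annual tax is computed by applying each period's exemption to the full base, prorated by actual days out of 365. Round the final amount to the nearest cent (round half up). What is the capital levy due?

1 January – 20 September 2010: 263 days, exemption £56000 → (£92000 − £56000) × 1.05% × 263/365 = £272.3671
21 September – 31 December 2010: 102 days, exemption £31000 → (£92000 − £31000) × 1.05% × 102/365 = £178.9890
Total = £451.3562

£451.36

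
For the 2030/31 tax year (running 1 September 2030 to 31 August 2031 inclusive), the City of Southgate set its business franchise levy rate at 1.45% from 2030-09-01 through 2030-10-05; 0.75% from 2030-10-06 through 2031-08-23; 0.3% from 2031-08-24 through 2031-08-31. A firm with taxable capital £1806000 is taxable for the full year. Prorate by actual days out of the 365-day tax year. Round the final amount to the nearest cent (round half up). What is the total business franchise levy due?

£14579.12

2030-09-01 to 2030-10-05: 35 days at 1.45% → £1806000 × 1.45% × 35/365 = £2511.0822
2030-10-06 to 2031-08-23: 322 days at 0.75% → £1806000 × 0.75% × 322/365 = £11949.2877
2031-08-24 to 2031-08-31: 8 days at 0.3% → £1806000 × 0.3% × 8/365 = £118.7507
Total = £14579.1205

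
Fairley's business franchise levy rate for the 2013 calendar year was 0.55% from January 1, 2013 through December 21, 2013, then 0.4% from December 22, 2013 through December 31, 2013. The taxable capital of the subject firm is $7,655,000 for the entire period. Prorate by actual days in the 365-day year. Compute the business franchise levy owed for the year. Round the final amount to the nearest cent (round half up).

January 1 – December 21, 2013: 355 days at 0.55% → $7,655,000 × 0.55% × 355/365 = $40,949.0068
December 22 – December 31, 2013: 10 days at 0.4% → $7,655,000 × 0.4% × 10/365 = $838.9041
Total = $41,787.9110

$41,787.91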